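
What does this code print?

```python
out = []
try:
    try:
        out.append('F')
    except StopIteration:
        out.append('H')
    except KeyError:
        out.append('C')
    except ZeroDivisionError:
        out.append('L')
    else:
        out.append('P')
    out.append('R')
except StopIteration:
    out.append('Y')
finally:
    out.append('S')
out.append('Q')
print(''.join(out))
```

Execution trace: 'F' (inner try body, no exception) → 'P' (inner else) → 'R' (try body, no exception) → 'S' (finally) → 'Q' (after the try/except). Output: FPRSQ

Answer: FPRSQ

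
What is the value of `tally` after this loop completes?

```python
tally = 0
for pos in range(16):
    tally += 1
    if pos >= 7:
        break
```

Loop breaks when pos reaches 7, tally is 8
`tally` takes the values: 0 → 1 → 2 → 3 → 4 → 5 → 6 → 7 → 8

Answer: 8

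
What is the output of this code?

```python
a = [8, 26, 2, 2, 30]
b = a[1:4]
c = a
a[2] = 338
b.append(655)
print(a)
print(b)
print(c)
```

Key concept: slice vs alias.
Step by step:
`a = [8, 26, 2, 2, 30]` → a = [8, 26, 2, 2, 30]
`b = a[1:4]` → b = [26, 2, 2]
`c = a` → c = [8, 26, 2, 2, 30] (same object as a)
`a[2] = 338` → a = [8, 26, 338, 2, 30] (same object as c); c = [8, 26, 338, 2, 30] (same object as a)
`b.append(655)` → b = [26, 2, 2, 655]
`print(a)` → prints [8, 26, 338, 2, 30]
`print(b)` → prints [26, 2, 2, 655]
`print(c)` → prints [8, 26, 338, 2, 30]

Answer:
[8, 26, 338, 2, 30]
[26, 2, 2, 655]
[8, 26, 338, 2, 30]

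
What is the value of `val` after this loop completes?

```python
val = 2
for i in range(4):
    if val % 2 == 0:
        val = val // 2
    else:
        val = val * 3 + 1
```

Collatz-style transformation from 2
`val` takes the values: 2 → 1 → 4 → 2 → 1

Answer: 1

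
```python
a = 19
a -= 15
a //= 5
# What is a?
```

Trace:
`a = 19` → a = 19
`a -= 15` → a = 4
`a //= 5` → a = 0
So a = 0

Answer: 0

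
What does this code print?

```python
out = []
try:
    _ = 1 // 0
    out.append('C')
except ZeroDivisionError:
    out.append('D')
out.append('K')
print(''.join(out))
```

Execution trace: 'D' (except ZeroDivisionError) → 'K' (after the try/except). Output: DK

Answer: DK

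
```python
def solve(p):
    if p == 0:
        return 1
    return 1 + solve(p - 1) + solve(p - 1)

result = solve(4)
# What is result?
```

solve(p) = 1 + 2·solve(p-1), solve(0)=1. Closed form: (1+1)·2^4 - 1 = 31.

Answer: 31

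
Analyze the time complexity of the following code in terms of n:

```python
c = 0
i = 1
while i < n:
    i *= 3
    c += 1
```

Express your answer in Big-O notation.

Each loop level contributes: log n. Multiplying the contributions gives O(log n).

Answer: O(log n)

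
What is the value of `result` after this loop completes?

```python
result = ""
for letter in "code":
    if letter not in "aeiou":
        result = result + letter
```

Remove vowels from 'code'
`result` takes the values: "" → "c" → "cd"

Answer: "cd"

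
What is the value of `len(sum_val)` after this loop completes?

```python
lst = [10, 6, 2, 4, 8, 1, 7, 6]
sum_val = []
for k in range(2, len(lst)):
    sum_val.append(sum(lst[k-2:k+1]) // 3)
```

Number of 3-element averages
`sum_val` takes the values: [] → [6] → [6, 4] → [6, 4, 4] → [6, 4, 4, 4] → [6, 4, 4, 4, 5] → [6, 4, 4, 4, 5, 4]
So `len(sum_val)` = 6

Answer: 6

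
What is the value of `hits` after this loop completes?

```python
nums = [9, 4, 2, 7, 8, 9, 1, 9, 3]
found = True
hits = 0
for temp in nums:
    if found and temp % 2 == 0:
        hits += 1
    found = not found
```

Count even values at even positions
`hits` takes the values: 0 → 1 → 2

Answer: 2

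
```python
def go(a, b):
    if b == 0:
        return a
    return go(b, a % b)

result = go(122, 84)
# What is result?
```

go(122, 84) -> go(84, 38) -> go(38, 8) -> go(8, 6) -> go(6, 2) -> go(2, 0) -> 2

Answer: 2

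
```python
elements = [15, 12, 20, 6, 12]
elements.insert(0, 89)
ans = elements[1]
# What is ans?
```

Trace:
`elements = [15, 12, 20, 6, 12]` → elements = [15, 12, 20, 6, 12]
`elements.insert(0, 89)` → elements = [89, 15, 12, 20, 6, 12]
`ans = elements[1]` → ans = 15
So ans = 15

Answer: 15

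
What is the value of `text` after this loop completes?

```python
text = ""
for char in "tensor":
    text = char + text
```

Reverse 'tensor'
`text` takes the values: "" → "t" → "et" → "net" → "snet" → "osnet" → "rosnet"

Answer: "rosnet"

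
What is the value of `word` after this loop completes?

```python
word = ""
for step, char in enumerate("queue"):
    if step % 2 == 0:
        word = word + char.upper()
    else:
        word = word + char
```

Uppercase even positions in 'queue'
`word` takes the values: "" → "Q" → "Qu" → "QuE" → "QuEu" → "QuEuE"

Answer: "QuEuE"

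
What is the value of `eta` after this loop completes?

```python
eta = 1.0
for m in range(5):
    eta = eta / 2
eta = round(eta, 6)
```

Halving LR 5 times: 1 / 2^5
`eta` takes the values: 1.0 → 0.5 → 0.25 → 0.125 → 0.0625 → 0.03125

Answer: 0.03125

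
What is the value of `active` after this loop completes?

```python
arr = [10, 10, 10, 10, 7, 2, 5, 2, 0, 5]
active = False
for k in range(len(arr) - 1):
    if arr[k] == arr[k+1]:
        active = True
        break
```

Check consecutive duplicates in [10, 10, 10, 10, 7, 2, 5, 2, 0, 5]
`active` takes the values: False → True

Answer: True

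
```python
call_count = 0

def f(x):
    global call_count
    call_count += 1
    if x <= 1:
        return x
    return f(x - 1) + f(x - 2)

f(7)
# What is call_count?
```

Calls(x) = 1 + Calls(x-1) + Calls(x-2); Calls(0)=Calls(1)=1. For x=7 this gives 41.

Answer: 41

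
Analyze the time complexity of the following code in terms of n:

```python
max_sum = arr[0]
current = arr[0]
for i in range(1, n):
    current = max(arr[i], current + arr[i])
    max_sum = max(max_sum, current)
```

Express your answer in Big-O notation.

This is Kadane's algorithm for maximum subarray. Time complexity: O(n).

Answer: O(n)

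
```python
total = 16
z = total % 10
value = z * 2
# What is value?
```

Trace:
`total = 16` → total = 16
`z = total % 10` → z = 6
`value = z * 2` → value = 12
So value = 12

Answer: 12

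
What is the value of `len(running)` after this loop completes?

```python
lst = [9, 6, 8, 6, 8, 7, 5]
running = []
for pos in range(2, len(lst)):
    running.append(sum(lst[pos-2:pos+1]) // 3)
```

Number of 3-element averages
`running` takes the values: [] → [7] → [7, 6] → [7, 6, 7] → [7, 6, 7, 7] → [7, 6, 7, 7, 6]
So `len(running)` = 5

Answer: 5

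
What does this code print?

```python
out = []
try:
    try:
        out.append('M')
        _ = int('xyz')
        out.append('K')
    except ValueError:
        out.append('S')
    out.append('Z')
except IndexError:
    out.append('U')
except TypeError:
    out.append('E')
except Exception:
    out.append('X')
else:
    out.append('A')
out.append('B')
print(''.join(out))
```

Execution trace: 'M' (inner try body) → 'S' (inner except ValueError) → 'Z' (try body, no exception) → 'A' (else) → 'B' (after the try/except). Output: MSZAB

Answer: MSZAB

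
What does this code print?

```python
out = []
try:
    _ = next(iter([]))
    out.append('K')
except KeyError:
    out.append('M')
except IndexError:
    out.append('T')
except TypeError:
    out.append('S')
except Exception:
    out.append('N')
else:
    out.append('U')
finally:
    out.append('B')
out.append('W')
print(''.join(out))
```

Execution trace: 'N' (except Exception) → 'B' (finally) → 'W' (after the try/except). Output: NBW

Answer: NBW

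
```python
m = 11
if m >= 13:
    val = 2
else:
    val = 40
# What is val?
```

Trace:
`m = 11` → m = 11
`if m >= 13: ...` → m >= 13 is False, take else branch → val = 40
So val = 40

Answer: 40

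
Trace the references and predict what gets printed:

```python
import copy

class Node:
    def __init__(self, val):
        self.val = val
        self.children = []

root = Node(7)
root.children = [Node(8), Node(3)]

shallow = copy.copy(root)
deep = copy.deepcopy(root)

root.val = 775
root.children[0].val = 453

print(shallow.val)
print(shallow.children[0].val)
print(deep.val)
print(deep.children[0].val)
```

Key concept: deep copy with custom objects.
Step by step:
`root = Node(7)` → root = Node(val=7, children=[])
`root.children = [Node(8), Node(3)]` → root = Node(val=7, children=[Node(val=8, children=[]), Node(val=3, children=[])])
`shallow = copy.copy(root)` → shallow = Node(val=7, children=[Node(val=8, children=[]), Node(val=3, children=[])])
`deep = copy.deepcopy(root)` → deep = Node(val=7, children=[Node(val=8, children=[]), Node(val=3, children=[])])
`root.val = 775` → root = Node(val=775, children=[Node(val=8, children=[]), Node(val=3, children=[])])
`root.children[0].val = 453` → root = Node(val=775, children=[Node(val=453, children=[]), Node(val=3, children=[])]); shallow = Node(val=7, children=[Node(val=453, children=[]), Node(val=3, children=[])])
`print(shallow.val)` → prints 7
`print(shallow.children[0].val)` → prints 453
`print(deep.val)` → prints 7
`print(deep.children[0].val)` → prints 8

Answer:
7
453
7
8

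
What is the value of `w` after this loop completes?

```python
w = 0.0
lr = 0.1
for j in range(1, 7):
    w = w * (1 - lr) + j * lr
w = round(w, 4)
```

Moving average with lr=0.1
`w` takes the values: 0.0 → 0.1 → 0.29 → 0.561 → 0.9049 → 1.31441 → 1.782969 → 1.783

Answer: 1.783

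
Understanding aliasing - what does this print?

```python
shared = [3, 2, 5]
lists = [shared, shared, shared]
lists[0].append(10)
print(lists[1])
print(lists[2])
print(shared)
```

Key concept: list of same reference.
Step by step:
`shared = [3, 2, 5]` → shared = [3, 2, 5]
`lists = [shared, shared, shared]` → lists = [[3, 2, 5], [3, 2, 5], [3, 2, 5]]
`lists[0].append(10)` → shared = [3, 2, 5, 10]; lists = [[3, 2, 5, 10], [3, 2, 5, 10], [3, 2, 5, 10]]
`print(lists[1])` → prints [3, 2, 5, 10]
`print(lists[2])` → prints [3, 2, 5, 10]
`print(shared)` → prints [3, 2, 5, 10]

Answer:
[3, 2, 5, 10]
[3, 2, 5, 10]
[3, 2, 5, 10]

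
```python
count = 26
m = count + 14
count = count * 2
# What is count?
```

Trace:
`count = 26` → count = 26
`m = count + 14` → m = 40
`count = count * 2` → count = 52
So count = 52

Answer: 52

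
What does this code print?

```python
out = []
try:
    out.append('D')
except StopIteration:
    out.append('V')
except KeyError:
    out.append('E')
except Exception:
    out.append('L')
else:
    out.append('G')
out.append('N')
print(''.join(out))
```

Execution trace: 'D' (try body, no exception) → 'G' (else) → 'N' (after the try/except). Output: DGN

Answer: DGN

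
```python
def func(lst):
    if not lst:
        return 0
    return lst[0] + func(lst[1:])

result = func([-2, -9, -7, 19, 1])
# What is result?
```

(-2) + (-9) + (-7) + 19 + 1 + 0 = 2

Answer: 2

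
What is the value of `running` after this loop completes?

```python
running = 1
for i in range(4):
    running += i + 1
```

Start at 1, add 1 to 4 = 11
`running` takes the values: 1 → 2 → 4 → 7 → 11

Answer: 11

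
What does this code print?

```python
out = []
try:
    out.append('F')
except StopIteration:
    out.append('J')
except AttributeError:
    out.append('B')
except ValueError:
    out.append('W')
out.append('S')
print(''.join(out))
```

Execution trace: 'F' (try body, no exception) → 'S' (after the try/except). Output: FS

Answer: FS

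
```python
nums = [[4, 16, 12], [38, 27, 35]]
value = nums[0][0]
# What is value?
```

Trace:
`nums = [[4, 16, 12], [38, 27, 35]]` → nums = [[4, 16, 12], [38, 27, 35]]
`value = nums[0][0]` → value = 4
So value = 4

Answer: 4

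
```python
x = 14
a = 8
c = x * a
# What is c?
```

Trace:
`x = 14` → x = 14
`a = 8` → a = 8
`c = x * a` → c = 112
So c = 112

Answer: 112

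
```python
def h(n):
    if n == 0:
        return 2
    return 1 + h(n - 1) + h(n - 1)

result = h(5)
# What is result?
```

h(n) = 1 + 2·h(n-1), h(0)=2. Closed form: (2+1)·2^5 - 1 = 95.

Answer: 95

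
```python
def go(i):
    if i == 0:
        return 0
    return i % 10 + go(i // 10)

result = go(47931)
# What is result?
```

Sum of digits of 47931: 1 + 3 + 9 + 7 + 4 = 24

Answer: 24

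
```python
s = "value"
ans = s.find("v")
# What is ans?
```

Trace:
`s = "value"` → s = 'value'
`ans = s.find("v")` → ans = 0
So ans = 0

Answer: 0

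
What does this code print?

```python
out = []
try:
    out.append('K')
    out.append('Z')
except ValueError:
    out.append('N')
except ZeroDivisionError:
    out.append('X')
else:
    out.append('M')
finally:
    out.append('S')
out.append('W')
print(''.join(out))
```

Execution trace: 'K' (try body) → 'Z' (try body, no exception) → 'M' (else) → 'S' (finally) → 'W' (after the try/except). Output: KZMSW

Answer: KZMSW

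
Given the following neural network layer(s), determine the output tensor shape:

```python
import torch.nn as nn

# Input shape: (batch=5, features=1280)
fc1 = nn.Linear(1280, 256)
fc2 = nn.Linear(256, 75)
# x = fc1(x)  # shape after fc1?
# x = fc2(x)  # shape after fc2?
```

Input: (5, 1280) -> after fc1: (5, 256) -> Output: (5, 75)

Answer: (5, 75)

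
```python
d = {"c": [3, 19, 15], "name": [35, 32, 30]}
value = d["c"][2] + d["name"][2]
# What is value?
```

Trace:
`d = {"c": [3, 19, 15], "name": [35, 32, 30]}` → d = {'c': [3, 19, 15], 'name': [35, 32, 30]}
`value = d["c"][2] + d["name"][2]` → value = 45
So value = 45

Answer: 45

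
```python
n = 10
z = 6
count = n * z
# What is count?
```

Trace:
`n = 10` → n = 10
`z = 6` → z = 6
`count = n * z` → count = 60
So count = 60

Answer: 60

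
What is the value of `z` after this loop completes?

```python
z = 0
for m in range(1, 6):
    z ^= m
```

XOR of 1 to 5
`z` takes the values: 0 → 1 → 3 → 0 → 4 → 1

Answer: 1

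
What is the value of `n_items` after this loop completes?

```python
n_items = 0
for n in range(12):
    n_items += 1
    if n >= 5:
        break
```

Loop breaks when n reaches 5, n_items is 6
`n_items` takes the values: 0 → 1 → 2 → 3 → 4 → 5 → 6

Answer: 6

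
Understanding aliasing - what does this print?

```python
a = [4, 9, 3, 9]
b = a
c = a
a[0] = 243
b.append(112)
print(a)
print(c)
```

Key concept: multiple aliases.
Step by step:
`a = [4, 9, 3, 9]` → a = [4, 9, 3, 9]
`b = a` → b = [4, 9, 3, 9] (same object as a)
`c = a` → c = [4, 9, 3, 9] (same object as a, b)
`a[0] = 243` → a = [243, 9, 3, 9] (same object as b, c); b = [243, 9, 3, 9] (same object as a, c); c = [243, 9, 3, 9] (same object as a, b)
`b.append(112)` → a = [243, 9, 3, 9, 112] (same object as b, c); b = [243, 9, 3, 9, 112] (same object as a, c); c = [243, 9, 3, 9, 112] (same object as a, b)
`print(a)` → prints [243, 9, 3, 9, 112]
`print(c)` → prints [243, 9, 3, 9, 112]

Answer:
[243, 9, 3, 9, 112]
[243, 9, 3, 9, 112]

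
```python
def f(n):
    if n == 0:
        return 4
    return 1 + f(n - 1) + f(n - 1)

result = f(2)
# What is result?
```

f(n) = 1 + 2·f(n-1), f(0)=4. Closed form: (4+1)·2^2 - 1 = 19.

Answer: 19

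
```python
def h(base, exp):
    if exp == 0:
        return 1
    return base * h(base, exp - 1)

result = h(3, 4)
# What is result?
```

h(3, 4) = 3 * 3 * 3 * 3 = 81

Answer: 81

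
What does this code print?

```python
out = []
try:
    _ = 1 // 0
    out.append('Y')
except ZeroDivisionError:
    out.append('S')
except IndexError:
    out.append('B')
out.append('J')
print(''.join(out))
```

Execution trace: 'S' (except ZeroDivisionError) → 'J' (after the try/except). Output: SJ

Answer: SJ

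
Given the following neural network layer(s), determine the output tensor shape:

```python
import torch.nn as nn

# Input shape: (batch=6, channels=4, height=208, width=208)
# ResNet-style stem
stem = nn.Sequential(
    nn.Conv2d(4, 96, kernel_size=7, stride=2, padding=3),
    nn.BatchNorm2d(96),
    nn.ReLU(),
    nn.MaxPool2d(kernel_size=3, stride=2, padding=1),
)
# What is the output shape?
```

Input: (6, 4, 208, 208) -> after Conv2d 7x7 stride=2: (6, 96, 104, 104) -> Output: (6, 96, 52, 52)

Answer: (6, 96, 52, 52)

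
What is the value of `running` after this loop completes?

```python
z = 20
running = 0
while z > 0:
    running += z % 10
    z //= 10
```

Sum digits of 20
`running` takes the values: 0 → 2

Answer: 2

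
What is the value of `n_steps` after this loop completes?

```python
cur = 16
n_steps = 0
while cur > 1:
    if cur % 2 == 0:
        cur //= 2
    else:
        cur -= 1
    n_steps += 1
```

Steps to reduce 16 to 1
`n_steps` takes the values: 0 → 1 → 2 → 3 → 4

Answer: 4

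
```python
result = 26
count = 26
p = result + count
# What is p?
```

Trace:
`result = 26` → result = 26
`count = 26` → count = 26
`p = result + count` → p = 52
So p = 52

Answer: 52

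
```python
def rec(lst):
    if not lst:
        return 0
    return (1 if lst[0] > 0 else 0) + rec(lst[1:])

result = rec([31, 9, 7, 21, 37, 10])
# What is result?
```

Count of positive elements in [31, 9, 7, 21, 37, 10] = 6

Answer: 6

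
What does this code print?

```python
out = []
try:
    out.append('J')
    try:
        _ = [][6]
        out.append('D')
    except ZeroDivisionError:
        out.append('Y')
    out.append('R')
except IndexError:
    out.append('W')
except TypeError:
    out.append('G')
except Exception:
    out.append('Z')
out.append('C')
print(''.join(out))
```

Execution trace: 'J' (try body) → 'W' (except IndexError) → 'C' (after the try/except). Output: JWC

Answer: JWC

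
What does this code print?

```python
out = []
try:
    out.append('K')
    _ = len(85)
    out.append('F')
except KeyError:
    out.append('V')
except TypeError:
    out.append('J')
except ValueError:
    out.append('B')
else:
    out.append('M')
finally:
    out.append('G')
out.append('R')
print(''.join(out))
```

Execution trace: 'K' (try body) → 'J' (except TypeError) → 'G' (finally) → 'R' (after the try/except). Output: KJGR

Answer: KJGR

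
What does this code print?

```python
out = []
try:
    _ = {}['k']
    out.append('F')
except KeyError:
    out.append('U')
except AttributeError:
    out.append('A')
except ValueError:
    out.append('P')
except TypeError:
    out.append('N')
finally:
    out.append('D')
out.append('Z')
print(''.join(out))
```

Execution trace: 'U' (except KeyError) → 'D' (finally) → 'Z' (after the try/except). Output: UDZ

Answer: UDZ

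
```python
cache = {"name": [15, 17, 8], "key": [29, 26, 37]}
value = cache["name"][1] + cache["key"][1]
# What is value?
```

Trace:
`cache = {"name": [15, 17, 8], "key": [29, 26, 37]}` → cache = {'name': [15, 17, 8], 'key': [29, 26, 37]}
`value = cache["name"][1] + cache["key"][1]` → value = 43
So value = 43

Answer: 43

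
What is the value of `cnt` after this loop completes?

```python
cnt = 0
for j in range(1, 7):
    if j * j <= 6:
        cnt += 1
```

Count numbers where j² ≤ 6
`cnt` takes the values: 0 → 1 → 2

Answer: 2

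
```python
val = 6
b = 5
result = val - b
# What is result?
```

Trace:
`val = 6` → val = 6
`b = 5` → b = 5
`result = val - b` → result = 1
So result = 1

Answer: 1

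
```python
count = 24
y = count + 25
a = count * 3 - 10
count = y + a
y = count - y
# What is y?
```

Trace:
`count = 24` → count = 24
`y = count + 25` → y = 49
`a = count * 3 - 10` → a = 62
`count = y + a` → count = 111
`y = count - y` → y = 62
So y = 62

Answer: 62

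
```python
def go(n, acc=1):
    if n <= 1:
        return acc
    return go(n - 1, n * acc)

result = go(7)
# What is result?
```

Accumulator trace (n, acc): (7, 1) -> (6, 7) -> (5, 42) -> (4, 210) -> (3, 840) -> (2, 2520) -> (1, 5040) -> return 5040

Answer: 5040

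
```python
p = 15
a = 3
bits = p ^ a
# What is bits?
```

Trace:
`p = 15` → p = 15
`a = 3` → a = 3
`bits = p ^ a` → bits = 12
So bits = 12

Answer: 12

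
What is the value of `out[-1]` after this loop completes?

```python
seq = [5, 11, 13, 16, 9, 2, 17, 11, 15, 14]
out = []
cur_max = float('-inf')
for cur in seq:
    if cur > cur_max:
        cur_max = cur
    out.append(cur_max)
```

Running max ends at 17
`out` takes the values: [] → [5] → [5, 11] → [5, 11, 13] → [5, 11, 13, 16] → [5, 11, 13, 16, 16] → [5, 11, 13, 16, 16, 16] → [5, 11, 13, 16, 16, 16, 17] → [5, 11, 13, 16, 16, 16, 17, 17] → [5, 11, 13, 16, 16, 16, 17, 17, 17] → [5, 11, 13, 16, 16, 16, 17, 17, 17, 17]
So `out[-1]` = 17

Answer: 17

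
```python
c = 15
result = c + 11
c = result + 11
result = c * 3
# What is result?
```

Trace:
`c = 15` → c = 15
`result = c + 11` → result = 26
`c = result + 11` → c = 37
`result = c * 3` → result = 111
So result = 111

Answer: 111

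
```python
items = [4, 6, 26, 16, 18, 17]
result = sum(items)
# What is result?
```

Trace:
`items = [4, 6, 26, 16, 18, 17]` → items = [4, 6, 26, 16, 18, 17]
`result = sum(items)` → result = 87
So result = 87

Answer: 87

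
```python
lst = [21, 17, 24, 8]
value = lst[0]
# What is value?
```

Trace:
`lst = [21, 17, 24, 8]` → lst = [21, 17, 24, 8]
`value = lst[0]` → value = 21
So value = 21

Answer: 21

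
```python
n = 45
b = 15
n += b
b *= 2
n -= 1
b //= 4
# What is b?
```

Trace:
`n = 45` → n = 45
`b = 15` → b = 15
`n += b` → n = 60
`b *= 2` → b = 30
`n -= 1` → n = 59
`b //= 4` → b = 7
So b = 7

Answer: 7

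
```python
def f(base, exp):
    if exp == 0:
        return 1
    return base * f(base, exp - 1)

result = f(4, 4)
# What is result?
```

f(4, 4) = 4 * 4 * 4 * 4 = 256

Answer: 256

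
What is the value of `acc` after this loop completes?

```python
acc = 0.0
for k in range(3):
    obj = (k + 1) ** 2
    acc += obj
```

Sum of squared losses 1² + 2² + ... + 3²
`acc` takes the values: 0.0 → 1.0 → 5.0 → 14.0

Answer: 14.0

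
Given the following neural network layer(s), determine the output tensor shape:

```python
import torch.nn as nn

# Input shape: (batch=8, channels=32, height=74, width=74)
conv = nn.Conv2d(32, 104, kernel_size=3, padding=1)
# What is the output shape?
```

Input: (8, 32, 74, 74) -> Output: (8, 104, 74, 74)

Answer: (8, 104, 74, 74)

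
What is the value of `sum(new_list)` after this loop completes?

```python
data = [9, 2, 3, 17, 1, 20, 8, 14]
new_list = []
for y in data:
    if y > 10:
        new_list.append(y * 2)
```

Sum of doubled values > 10
`new_list` takes the values: [] → [34] → [34, 40] → [34, 40, 28]
So `sum(new_list)` = 102

Answer: 102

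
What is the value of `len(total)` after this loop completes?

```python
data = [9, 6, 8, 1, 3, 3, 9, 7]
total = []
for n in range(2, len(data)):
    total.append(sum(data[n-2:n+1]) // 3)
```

Number of 3-element averages
`total` takes the values: [] → [7] → [7, 5] → [7, 5, 4] → [7, 5, 4, 2] → [7, 5, 4, 2, 5] → [7, 5, 4, 2, 5, 6]
So `len(total)` = 6

Answer: 6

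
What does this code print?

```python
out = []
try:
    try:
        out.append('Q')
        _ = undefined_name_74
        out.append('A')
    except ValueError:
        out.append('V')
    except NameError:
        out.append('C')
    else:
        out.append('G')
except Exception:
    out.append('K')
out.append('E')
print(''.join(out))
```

Execution trace: 'Q' (inner try body) → 'C' (inner except NameError) → 'E' (after the try/except). Output: QCE

Answer: QCE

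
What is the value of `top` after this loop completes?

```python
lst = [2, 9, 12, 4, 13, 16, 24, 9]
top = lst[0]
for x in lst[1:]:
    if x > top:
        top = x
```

Maximum of [2, 9, 12, 4, 13, 16, 24, 9]
`top` takes the values: 2 → 9 → 12 → 13 → 16 → 24

Answer: 24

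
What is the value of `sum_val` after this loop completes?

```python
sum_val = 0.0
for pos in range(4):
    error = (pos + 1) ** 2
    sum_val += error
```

Sum of squared losses 1² + 2² + ... + 4²
`sum_val` takes the values: 0.0 → 1.0 → 5.0 → 14.0 → 30.0

Answer: 30.0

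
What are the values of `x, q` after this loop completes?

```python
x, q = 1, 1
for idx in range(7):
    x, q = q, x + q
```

Fibonacci: after 7 iterations
`x, q` takes the values: (1, 1) → (1, 2) → (2, 3) → (3, 5) → (5, 8) → (8, 13) → (13, 21) → (21, 34)

Answer: 21, 34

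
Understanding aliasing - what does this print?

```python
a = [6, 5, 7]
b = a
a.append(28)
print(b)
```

Key concept: basic list aliasing.
Step by step:
`a = [6, 5, 7]` → a = [6, 5, 7]
`b = a` → b = [6, 5, 7] (same object as a)
`a.append(28)` → a = [6, 5, 7, 28] (same object as b); b = [6, 5, 7, 28] (same object as a)
`print(b)` → prints [6, 5, 7, 28]

Answer: [6, 5, 7, 28]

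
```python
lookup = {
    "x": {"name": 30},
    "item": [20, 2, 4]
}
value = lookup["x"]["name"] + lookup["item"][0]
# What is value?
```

Trace:
`lookup = { ...` → lookup = {'x': {'name': 30}, 'item': [20, 2, 4]}
`value = lookup["x"]["name"] + lookup["item"][0]` → value = 50
So value = 50

Answer: 50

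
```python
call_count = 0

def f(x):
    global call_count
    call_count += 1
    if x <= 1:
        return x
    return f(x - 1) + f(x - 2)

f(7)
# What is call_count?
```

Calls(x) = 1 + Calls(x-1) + Calls(x-2); Calls(0)=Calls(1)=1. For x=7 this gives 41.

Answer: 41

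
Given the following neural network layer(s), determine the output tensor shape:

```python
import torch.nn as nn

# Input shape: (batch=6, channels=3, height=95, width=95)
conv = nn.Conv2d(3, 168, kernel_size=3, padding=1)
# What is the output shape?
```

Input: (6, 3, 95, 95) -> Output: (6, 168, 95, 95)

Answer: (6, 168, 95, 95)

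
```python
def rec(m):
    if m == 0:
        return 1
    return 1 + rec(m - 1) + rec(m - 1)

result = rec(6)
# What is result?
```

rec(m) = 1 + 2·rec(m-1), rec(0)=1. Closed form: (1+1)·2^6 - 1 = 127.

Answer: 127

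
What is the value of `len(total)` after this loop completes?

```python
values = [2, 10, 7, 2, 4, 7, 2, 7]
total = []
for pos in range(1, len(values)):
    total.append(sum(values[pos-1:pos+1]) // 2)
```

Number of 2-element averages
`total` takes the values: [] → [6] → [6, 8] → [6, 8, 4] → [6, 8, 4, 3] → [6, 8, 4, 3, 5] → [6, 8, 4, 3, 5, 4] → [6, 8, 4, 3, 5, 4, 4]
So `len(total)` = 7

Answer: 7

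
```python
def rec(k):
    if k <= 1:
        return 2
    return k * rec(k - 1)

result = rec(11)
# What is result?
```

rec(11) = 11 * 10 * 9 * 8 * 7 * 6 * 5 * 4 * 3 * 2 * 2 = 79833600

Answer: 79833600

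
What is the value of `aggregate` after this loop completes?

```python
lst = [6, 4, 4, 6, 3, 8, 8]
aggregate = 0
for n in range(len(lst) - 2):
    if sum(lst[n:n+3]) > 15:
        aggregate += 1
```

Count windows with sum > 15
`aggregate` takes the values: 0 → 1 → 2

Answer: 2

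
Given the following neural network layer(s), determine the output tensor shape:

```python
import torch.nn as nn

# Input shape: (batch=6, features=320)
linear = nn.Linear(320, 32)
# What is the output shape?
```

Input: (6, 320) -> Output: (6, 32)

Answer: (6, 32)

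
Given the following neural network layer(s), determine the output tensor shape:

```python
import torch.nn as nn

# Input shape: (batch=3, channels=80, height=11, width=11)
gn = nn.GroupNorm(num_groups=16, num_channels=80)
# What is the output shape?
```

Input: (3, 80, 11, 11) -> Output: (3, 80, 11, 11)

Answer: (3, 80, 11, 11)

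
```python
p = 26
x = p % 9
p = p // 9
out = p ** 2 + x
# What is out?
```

Trace:
`p = 26` → p = 26
`x = p % 9` → x = 8
`p = p // 9` → p = 2
`out = p ** 2 + x` → out = 12
So out = 12

Answer: 12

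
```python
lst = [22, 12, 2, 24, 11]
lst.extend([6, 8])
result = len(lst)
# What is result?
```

Trace:
`lst = [22, 12, 2, 24, 11]` → lst = [22, 12, 2, 24, 11]
`lst.extend([6, 8])` → lst = [22, 12, 2, 24, 11, 6, 8]
`result = len(lst)` → result = 7
So result = 7

Answer: 7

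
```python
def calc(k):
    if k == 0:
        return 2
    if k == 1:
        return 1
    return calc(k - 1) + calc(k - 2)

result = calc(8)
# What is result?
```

Build up from base cases: calc(0)=2, calc(1)=1, calc(2)=3, calc(3)=4, calc(4)=7, calc(5)=11, calc(6)=18, ..., calc(8)=47

Answer: 47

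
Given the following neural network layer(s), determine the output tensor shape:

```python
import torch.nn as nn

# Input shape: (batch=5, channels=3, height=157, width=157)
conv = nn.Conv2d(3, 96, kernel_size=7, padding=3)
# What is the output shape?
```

Input: (5, 3, 157, 157) -> Output: (5, 96, 157, 157)

Answer: (5, 96, 157, 157)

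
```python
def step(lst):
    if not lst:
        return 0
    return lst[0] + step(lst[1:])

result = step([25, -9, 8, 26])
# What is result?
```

25 + (-9) + 8 + 26 + 0 = 50

Answer: 50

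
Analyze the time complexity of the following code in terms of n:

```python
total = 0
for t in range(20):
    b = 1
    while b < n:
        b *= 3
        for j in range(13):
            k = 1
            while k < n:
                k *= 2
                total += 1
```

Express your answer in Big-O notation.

Each loop level contributes: 1 × log n × 1 × log n. Multiplying the contributions gives O(log² n).

Answer: O(log² n)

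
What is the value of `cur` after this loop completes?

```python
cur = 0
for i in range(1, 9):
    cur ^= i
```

XOR of 1 to 8
`cur` takes the values: 0 → 1 → 3 → 0 → 4 → 1 → 7 → 0 → 8

Answer: 8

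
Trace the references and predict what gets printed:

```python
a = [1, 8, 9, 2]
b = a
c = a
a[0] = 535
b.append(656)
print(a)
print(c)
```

Key concept: multiple aliases.
Step by step:
`a = [1, 8, 9, 2]` → a = [1, 8, 9, 2]
`b = a` → b = [1, 8, 9, 2] (same object as a)
`c = a` → c = [1, 8, 9, 2] (same object as a, b)
`a[0] = 535` → a = [535, 8, 9, 2] (same object as b, c); b = [535, 8, 9, 2] (same object as a, c); c = [535, 8, 9, 2] (same object as a, b)
`b.append(656)` → a = [535, 8, 9, 2, 656] (same object as b, c); b = [535, 8, 9, 2, 656] (same object as a, c); c = [535, 8, 9, 2, 656] (same object as a, b)
`print(a)` → prints [535, 8, 9, 2, 656]
`print(c)` → prints [535, 8, 9, 2, 656]

Answer:
[535, 8, 9, 2, 656]
[535, 8, 9, 2, 656]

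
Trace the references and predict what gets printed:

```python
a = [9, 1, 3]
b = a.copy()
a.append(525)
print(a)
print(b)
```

Key concept: list.copy() creates independent copy.
Step by step:
`a = [9, 1, 3]` → a = [9, 1, 3]
`b = a.copy()` → b = [9, 1, 3]
`a.append(525)` → a = [9, 1, 3, 525]
`print(a)` → prints [9, 1, 3, 525]
`print(b)` → prints [9, 1, 3]

Answer:
[9, 1, 3, 525]
[9, 1, 3]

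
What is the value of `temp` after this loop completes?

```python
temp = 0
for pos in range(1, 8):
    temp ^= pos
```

XOR of 1 to 7
`temp` takes the values: 0 → 1 → 3 → 0 → 4 → 1 → 7 → 0

Answer: 0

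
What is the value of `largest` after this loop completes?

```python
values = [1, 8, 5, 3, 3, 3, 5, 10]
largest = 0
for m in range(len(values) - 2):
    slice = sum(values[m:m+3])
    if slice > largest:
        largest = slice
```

Max sum of 3-element window in [1, 8, 5, 3, 3, 3, 5, 10]
`largest` takes the values: 0 → 14 → 16 → 18

Answer: 18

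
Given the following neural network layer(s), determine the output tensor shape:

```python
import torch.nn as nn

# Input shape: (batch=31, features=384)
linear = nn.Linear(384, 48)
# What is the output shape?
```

Input: (31, 384) -> Output: (31, 48)

Answer: (31, 48)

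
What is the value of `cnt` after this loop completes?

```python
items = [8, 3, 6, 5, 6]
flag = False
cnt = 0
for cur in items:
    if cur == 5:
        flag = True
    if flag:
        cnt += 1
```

Count elements after first 5 in [8, 3, 6, 5, 6]
`cnt` takes the values: 0 → 1 → 2

Answer: 2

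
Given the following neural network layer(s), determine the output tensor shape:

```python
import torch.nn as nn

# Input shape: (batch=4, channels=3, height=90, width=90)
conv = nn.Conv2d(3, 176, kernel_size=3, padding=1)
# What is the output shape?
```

Input: (4, 3, 90, 90) -> Output: (4, 176, 90, 90)

Answer: (4, 176, 90, 90)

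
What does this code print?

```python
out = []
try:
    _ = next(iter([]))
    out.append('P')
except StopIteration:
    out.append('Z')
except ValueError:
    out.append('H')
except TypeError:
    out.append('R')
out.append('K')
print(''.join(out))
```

Execution trace: 'Z' (except StopIteration) → 'K' (after the try/except). Output: ZK

Answer: ZK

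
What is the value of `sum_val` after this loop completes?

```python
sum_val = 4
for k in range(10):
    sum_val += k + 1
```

Start at 4, add 1 to 10 = 59
`sum_val` takes the values: 4 → 5 → 7 → 10 → 14 → 19 → 25 → 32 → 40 → 49 → 59

Answer: 59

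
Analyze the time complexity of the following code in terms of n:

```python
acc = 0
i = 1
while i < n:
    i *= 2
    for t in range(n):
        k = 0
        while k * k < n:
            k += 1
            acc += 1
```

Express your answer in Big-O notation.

Each loop level contributes: log n × n × √n. Multiplying the contributions gives O(n√n log n).

Answer: O(n√n log n)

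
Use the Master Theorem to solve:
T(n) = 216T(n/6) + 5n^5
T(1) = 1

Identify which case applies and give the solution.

a=216, b=6, f(n)=5n^5. log_6(216) = 3. Since c=5 > 3 and the regularity condition holds (216(n/6)^5 = (216/6^5)n^5 with 216/6^5 < 1), Case 3 applies: T(n) = Θ(f(n)) = O(n^5).

Answer: O(n^5) - Case 3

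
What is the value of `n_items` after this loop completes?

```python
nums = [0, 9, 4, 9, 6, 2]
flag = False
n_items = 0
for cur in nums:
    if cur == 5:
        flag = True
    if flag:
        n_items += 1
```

Count elements after first 5 in [0, 9, 4, 9, 6, 2]
`n_items` takes the values: 0

Answer: 0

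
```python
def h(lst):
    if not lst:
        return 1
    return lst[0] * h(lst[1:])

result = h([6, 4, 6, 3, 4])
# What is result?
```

Product over [6, 4, 6, 3, 4] = 6 * 4 * 6 * 3 * 4 = 1728

Answer: 1728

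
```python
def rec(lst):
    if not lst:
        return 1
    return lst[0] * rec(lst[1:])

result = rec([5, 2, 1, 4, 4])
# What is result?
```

Product over [5, 2, 1, 4, 4] = 5 * 2 * 1 * 4 * 4 = 160

Answer: 160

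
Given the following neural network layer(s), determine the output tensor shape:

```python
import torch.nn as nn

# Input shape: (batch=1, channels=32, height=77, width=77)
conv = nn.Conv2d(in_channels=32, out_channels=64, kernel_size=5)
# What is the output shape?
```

Input: (1, 32, 77, 77) -> Output: (1, 64, 73, 73)

Answer: (1, 64, 73, 73)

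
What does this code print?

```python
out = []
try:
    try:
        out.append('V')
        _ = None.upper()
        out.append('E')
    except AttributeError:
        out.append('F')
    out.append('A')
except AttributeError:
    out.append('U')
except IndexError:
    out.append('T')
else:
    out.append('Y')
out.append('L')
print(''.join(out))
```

Execution trace: 'V' (inner try body) → 'F' (inner except AttributeError) → 'A' (try body, no exception) → 'Y' (else) → 'L' (after the try/except). Output: VFAYL

Answer: VFAYL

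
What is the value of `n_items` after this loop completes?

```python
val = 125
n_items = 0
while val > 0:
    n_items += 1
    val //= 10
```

Count digits by repeated division by 10
`n_items` takes the values: 0 → 1 → 2 → 3

Answer: 3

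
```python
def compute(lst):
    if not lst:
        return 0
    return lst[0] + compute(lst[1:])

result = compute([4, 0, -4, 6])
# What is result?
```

4 + 0 + (-4) + 6 + 0 = 6

Answer: 6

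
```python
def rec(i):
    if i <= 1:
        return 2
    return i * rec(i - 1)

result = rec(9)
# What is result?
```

rec(9) = 9 * 8 * 7 * 6 * 5 * 4 * 3 * 2 * 2 = 725760

Answer: 725760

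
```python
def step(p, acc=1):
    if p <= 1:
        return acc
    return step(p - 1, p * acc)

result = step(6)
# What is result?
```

Accumulator trace (n, acc): (6, 1) -> (5, 6) -> (4, 30) -> (3, 120) -> (2, 360) -> (1, 720) -> return 720

Answer: 720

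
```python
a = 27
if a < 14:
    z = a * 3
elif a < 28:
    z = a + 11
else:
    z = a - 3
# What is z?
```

Trace:
`a = 27` → a = 27
`if a < 14: ...` → a < 14 is False, a < 28 is True → z = 38
So z = 38

Answer: 38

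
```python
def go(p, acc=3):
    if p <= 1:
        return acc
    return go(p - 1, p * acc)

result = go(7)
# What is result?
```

Accumulator trace (n, acc): (7, 3) -> (6, 21) -> (5, 126) -> (4, 630) -> (3, 2520) -> (2, 7560) -> (1, 15120) -> return 15120

Answer: 15120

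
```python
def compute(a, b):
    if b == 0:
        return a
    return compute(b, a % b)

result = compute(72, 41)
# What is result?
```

compute(72, 41) -> compute(41, 31) -> compute(31, 10) -> compute(10, 1) -> compute(1, 0) -> 1

Answer: 1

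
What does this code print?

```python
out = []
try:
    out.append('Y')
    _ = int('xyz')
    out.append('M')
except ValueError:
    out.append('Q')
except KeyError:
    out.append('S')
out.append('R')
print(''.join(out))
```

Execution trace: 'Y' (try body) → 'Q' (except ValueError) → 'R' (after the try/except). Output: YQR

Answer: YQR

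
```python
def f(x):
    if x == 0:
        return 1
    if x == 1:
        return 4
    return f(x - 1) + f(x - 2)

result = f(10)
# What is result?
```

Build up from base cases: f(0)=1, f(1)=4, f(2)=5, f(3)=9, f(4)=14, f(5)=23, f(6)=37, ..., f(10)=254

Answer: 254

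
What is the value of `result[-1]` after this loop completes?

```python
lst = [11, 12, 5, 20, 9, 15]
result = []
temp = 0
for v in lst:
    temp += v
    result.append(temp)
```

Cumulative sum ends at 72
`result` takes the values: [] → [11] → [11, 23] → [11, 23, 28] → [11, 23, 28, 48] → [11, 23, 28, 48, 57] → [11, 23, 28, 48, 57, 72]
So `result[-1]` = 72

Answer: 72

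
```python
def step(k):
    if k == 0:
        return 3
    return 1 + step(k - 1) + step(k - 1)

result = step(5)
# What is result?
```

step(k) = 1 + 2·step(k-1), step(0)=3. Closed form: (3+1)·2^5 - 1 = 127.

Answer: 127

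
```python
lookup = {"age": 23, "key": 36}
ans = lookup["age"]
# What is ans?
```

Trace:
`lookup = {"age": 23, "key": 36}` → lookup = {'age': 23, 'key': 36}
`ans = lookup["age"]` → ans = 23
So ans = 23

Answer: 23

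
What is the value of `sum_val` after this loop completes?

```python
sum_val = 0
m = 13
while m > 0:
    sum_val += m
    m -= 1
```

Sum 13 down to 1
`sum_val` takes the values: 0 → 13 → 25 → 36 → 46 → 55 → 63 → 70 → 76 → 81 → 85 → 88 → 90 → 91

Answer: 91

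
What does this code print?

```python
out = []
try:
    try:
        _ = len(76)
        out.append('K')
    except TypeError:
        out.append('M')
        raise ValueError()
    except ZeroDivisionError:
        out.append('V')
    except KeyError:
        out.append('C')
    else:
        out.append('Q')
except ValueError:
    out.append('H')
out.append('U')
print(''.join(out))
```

Execution trace: 'M' (inner except TypeError) → 'H' (outer except ValueError) → 'U' (after the try/except). Output: MHU

Answer: MHU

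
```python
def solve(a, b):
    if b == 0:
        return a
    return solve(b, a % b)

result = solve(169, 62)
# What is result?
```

solve(169, 62) -> solve(62, 45) -> solve(45, 17) -> solve(17, 11) -> solve(11, 6) -> solve(6, 5) -> solve(5, 1) -> solve(1, 0) -> 1

Answer: 1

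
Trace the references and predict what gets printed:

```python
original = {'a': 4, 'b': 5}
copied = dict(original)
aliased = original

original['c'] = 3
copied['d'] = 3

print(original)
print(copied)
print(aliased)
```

Key concept: dict() creates copy, assignment creates alias.
Step by step:
`original = {'a': 4, 'b': 5}` → original = {'a': 4, 'b': 5}
`copied = dict(original)` → copied = {'a': 4, 'b': 5}
`aliased = original` → aliased = {'a': 4, 'b': 5} (same object as original)
`original['c'] = 3` → original = {'a': 4, 'b': 5, 'c': 3} (same object as aliased); aliased = {'a': 4, 'b': 5, 'c': 3} (same object as original)
`copied['d'] = 3` → copied = {'a': 4, 'b': 5, 'd': 3}
`print(original)` → prints {'a': 4, 'b': 5, 'c': 3}
`print(copied)` → prints {'a': 4, 'b': 5, 'd': 3}
`print(aliased)` → prints {'a': 4, 'b': 5, 'c': 3}

Answer:
{'a': 4, 'b': 5, 'c': 3}
{'a': 4, 'b': 5, 'd': 3}
{'a': 4, 'b': 5, 'c': 3}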